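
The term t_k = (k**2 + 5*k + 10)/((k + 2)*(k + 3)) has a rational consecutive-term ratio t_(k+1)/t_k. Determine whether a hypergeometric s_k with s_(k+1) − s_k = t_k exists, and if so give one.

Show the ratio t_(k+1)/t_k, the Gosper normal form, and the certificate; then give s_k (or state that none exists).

s_k = k*(k + 4)/(k + 2)

The ratio is (k + 2)*(5*k + (k + 1)**2 + 15)/((k + 4)*(k**2 + 5*k + 10)).
Gosper form: A/B · C(k+1)/C(k) with A=k + 2, B=k + 4, C=k**2 + 5*k + 10.
Solve (k + 2)·f(k+1) − (k + 3)·f(k) = k**2 + 5*k + 10.
d = 2 from the (1,1,2) case.
Coefficient equations give f(k) = k*(k + 4).
So s_k = (B(k−1)f/C)·t_k = (k*(k + 3)*(k + 4)/(k**2 + 5*k + 10))·t_k = k*(k + 4)/(k + 2).
Verify: (k**2 + 5*k + 10)/(k**2 + 5*k + 6) matches t_k.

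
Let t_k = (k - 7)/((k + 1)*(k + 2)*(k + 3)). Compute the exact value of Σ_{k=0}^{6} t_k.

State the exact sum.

Σ = -14/9

Compute t_(k+1)/t_k: get (k - 6)*(k + 1)/((k - 7)*(k + 4)).
So A=k + 1 and B=k + 4, with C=k - 7.
Solve (k + 1)·f(k+1) − (k + 3)·f(k) = k - 7.
d = 2 from the (1,1,1) case.
Solving with deg f ≤ 2: f(k) = -k*(3*k + 11)/2.
Certificate R = B(k−1)f/C = -k*(k + 3)*(3*k + 11)/(2*(k - 7)) gives s_k = k*(-3*k - 11)/(2*(k + 1)*(k + 2)).
Check: Δs_k = (k - 7)/(k**3 + 6*k**2 + 11*k + 6). ✓
Sum = s_(7) − s_(0); s_(7) = -14/9, s_(0) = 0 ⇒ -14/9.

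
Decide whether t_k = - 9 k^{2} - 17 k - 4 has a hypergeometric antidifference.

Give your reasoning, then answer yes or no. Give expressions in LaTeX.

t_(k+1)/t_k = (9*k**2 + 35*k + 30)/(9*k**2 + 17*k + 4).
A = 1, B = 1, C = k**2 + 17*k/9 + 4/9.
Set up (1)·f(k+1) − (1)·f(k) − (k**2 + 17*k/9 + 4/9) = 0.
Bound: deg f ≤ 3.
Solve for f: f(k) = k*(3*k**2 + 4*k - 3)/9 (degree 3 ≤ 3).
R(k) = B(k−1)·f(k)/C(k) = k*(3*k**2 + 4*k - 3)/(9*k**2 + 17*k + 4); s_k = R·t_k = k*(-3*k**2 - 4*k + 3).
Verify: -9*k**2 - 17*k - 4 matches t_k.

Yes. s_k = k \left(- 3 k^{2} - 4 k + 3\right).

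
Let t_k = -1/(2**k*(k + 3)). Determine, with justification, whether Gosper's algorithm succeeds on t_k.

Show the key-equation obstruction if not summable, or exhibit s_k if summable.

No — negative degree bound, so no certificate f.

The ratio is (k + 3)/(2*(k + 4)).
Factor: A=k/2 + 3/2; B=k + 4; C=1.
Need (k/2 + 3/2)·f(k+1) − (k + 3)·f(k) = 1.
d = -1 from the (1,1,0) case.
d = -1 < 0 ⇒ no nonzero polynomial f; not summable.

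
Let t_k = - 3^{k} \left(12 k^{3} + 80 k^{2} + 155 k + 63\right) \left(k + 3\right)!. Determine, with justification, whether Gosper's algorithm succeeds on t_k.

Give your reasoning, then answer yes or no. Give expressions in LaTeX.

Step 1: r(k) = 3*(12*k**4 + 164*k**3 + 815*k**2 + 1714*k + 1240)/(12*k**3 + 80*k**2 + 155*k + 63).
Take A(k)=3*k + 12, B(k)=1, C(k)=k**3 + 20*k**2/3 + 155*k/12 + 21/4.
Solve (3*k + 12)·f(k+1) − (1)·f(k) = k**3 + 20*k**2/3 + 155*k/12 + 21/4.
deg f ≤ 2 (via 1,0,3).
Match coefficients ⇒ f(k) = (2*k - 1)*(2*k + 3)/12.
So s_k = (B(k−1)f/C)·t_k = ((2*k - 1)*(2*k + 3)/(12*k**3 + 80*k**2 + 155*k + 63))·t_k = -3**k*(2*k - 1)*(2*k + 3)*factorial(k + 3).
s_(k+1) − s_k = -3**k*(12*k**3 + 80*k**2 + 155*k + 63)*factorial(k + 3) = t_k.

Yes. s_k = - 3^{k} \left(2 k - 1\right) \left(2 k + 3\right) \left(k + 3\right)!.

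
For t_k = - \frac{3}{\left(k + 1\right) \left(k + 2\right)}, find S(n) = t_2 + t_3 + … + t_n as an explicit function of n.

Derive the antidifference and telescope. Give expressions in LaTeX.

S(n) = \frac{1 - n}{n + 2}

t_(k+1)/t_k = (k + 1)/(k + 3).
Take A(k)=k + 1, B(k)=k + 3, C(k)=1.
Solve (k + 1)·f(k+1) − (k + 2)·f(k) = 1.
deg f ≤ 1 (via 1,1,0).
Solving with deg f ≤ 1: f(k) = k.
So s_k = (B(k−1)f/C)·t_k = (k*(k + 2))·t_k = -3*k/(k + 1).
Δs = -3/(k**2 + 3*k + 2), as required.
Telescope: S(n) = s_(n+1) − s_(2) = 3*(-n - 1)/(n + 2) − (-2) = (1 - n)/(n + 2).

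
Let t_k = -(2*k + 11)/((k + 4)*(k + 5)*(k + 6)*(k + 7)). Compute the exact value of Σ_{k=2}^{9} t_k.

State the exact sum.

Σ = -11/672

t_(k+1)/t_k = (k + 4)*(2*k + 13)/((k + 8)*(2*k + 11)).
Normal form (A,B,C) = (k + 4, k + 8, k + 11/2).
Key eq: (k + 4)·f(k+1) = (k + 7)·f(k) + (k + 11/2).
Bound: deg f ≤ 3.
A polynomial solution: f(k) = k*(k + 5)*(k + 10)/48.
Then R = B(k−1)f/C = k*(k + 5)*(k + 7)*(k + 10)/(24*(2*k + 11)), so s_k = R(k)·t_k = k*(-k - 10)/(24*(k**2 + 10*k + 24)).
Check: Δs_k = (-2*k - 11)/(k**4 + 22*k**3 + 179*k**2 + 638*k + 840). ✓
Sum = s_(10) − s_(2); s_(10) = -25/672, s_(2) = -1/48 ⇒ -11/672.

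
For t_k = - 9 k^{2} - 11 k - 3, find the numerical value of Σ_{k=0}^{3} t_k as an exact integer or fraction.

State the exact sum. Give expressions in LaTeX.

Σ = -204

The ratio is (9*k**2 + 29*k + 23)/(9*k**2 + 11*k + 3).
Gosper form: A/B · C(k+1)/C(k) with A=1, B=1, C=k**2 + 11*k/9 + 1/3.
f must satisfy (1)·f(k+1) − (1)·f(k) = k**2 + 11*k/9 + 1/3.
From deg A=0, deg B=0, deg C=2: d=3.
Match coefficients ⇒ f(k) = k*(3*k**2 + k - 1)/9.
Then R = B(k−1)f/C = k*(3*k**2 + k - 1)/(9*k**2 + 11*k + 3), so s_k = R(k)·t_k = k*(-3*k**2 - k + 1).
Check: Δs_k = -9*k**2 - 11*k - 3. ✓
Telescoping: Σ = s_(4) − s_(0) = -204 − (0) = -204.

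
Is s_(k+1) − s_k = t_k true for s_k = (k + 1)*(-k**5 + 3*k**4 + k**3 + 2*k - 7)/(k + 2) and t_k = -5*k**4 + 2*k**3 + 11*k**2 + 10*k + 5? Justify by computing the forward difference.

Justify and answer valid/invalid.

s_(k+1) = (k + 2)*(2*k - (k + 1)**5 + 3*(k + 1)**4 + (k + 1)**3 - 5)/(k + 3)
s_(k+1) − s_k = (-5*k**6 - 19*k**5 + 2*k**4 + 63*k**3 + 89*k**2 + 62*k + 13)/(k**2 + 5*k + 6)
(s_(k+1) − s_k) − t_k = (4*k**5 + 11*k**4 - 14*k**3 - 32*k**2 - 23*k - 17)/(k**2 + 5*k + 6)

Invalid: residual (4*k**5 + 11*k**4 - 14*k**3 - 32*k**2 - 23*k - 17)/(k**2 + 5*k + 6) ≠ 0.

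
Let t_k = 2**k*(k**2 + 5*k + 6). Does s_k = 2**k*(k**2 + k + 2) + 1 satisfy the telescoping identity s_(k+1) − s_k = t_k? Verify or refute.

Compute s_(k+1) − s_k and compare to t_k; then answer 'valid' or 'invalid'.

s_(k+1) = 2**(k + 1)*(k + (k + 1)**2 + 3) + 1
s_(k+1) − s_k = 2**k*(k**2 + 5*k + 6)
(s_(k+1) − s_k) − t_k = 0

valid; difference matches t_k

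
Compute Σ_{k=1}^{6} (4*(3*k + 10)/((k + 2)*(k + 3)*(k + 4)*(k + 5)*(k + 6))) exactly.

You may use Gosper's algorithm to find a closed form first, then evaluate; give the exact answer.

Step 1: r(k) = (k + 2)*(3*k + 13)/((k + 7)*(3*k + 10)).
Gosper form: A/B · C(k+1)/C(k) with A=k + 2, B=k + 7, C=k + 10/3.
Key eq: (k + 2)·f(k+1) = (k + 6)·f(k) + (k + 10/3).
Bound: deg f ≤ 4.
Solving with deg f ≤ 4: f(k) = k*(k + 3)*(k**2 + 11*k + 38)/120.
R(k) = B(k−1)·f(k)/C(k) = k*(k + 3)*(k + 6)*(k**2 + 11*k + 38)/(40*(3*k + 10)); s_k = R·t_k = k*(k**2 + 11*k + 38)/(10*(k**3 + 11*k**2 + 38*k + 40)).
Δs = 4*(3*k + 10)/(k**5 + 20*k**4 + 155*k**3 + 580*k**2 + 1044*k + 720), as required.
Sum = s_(7) − s_(1); s_(7) = 287/2970, s_(1) = 1/18 ⇒ 61/1485.

Σ = 61/1485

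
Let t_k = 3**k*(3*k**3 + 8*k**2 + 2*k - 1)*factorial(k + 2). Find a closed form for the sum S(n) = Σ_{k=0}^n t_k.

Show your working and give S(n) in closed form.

S(n) = 3*3**n*n**2*factorial(n + 3) - 2

r(k) = 3*(3*k**4 + 26*k**3 + 78*k**2 + 93*k + 36)/(3*k**3 + 8*k**2 + 2*k - 1) after simplifying.
So A=3*k + 9 and B=1, with C=k**3 + 8*k**2/3 + 2*k/3 - 1/3.
Key eq: (3*k + 9)·f(k+1) = (1)·f(k) + (k**3 + 8*k**2/3 + 2*k/3 - 1/3).
From deg A=1, deg B=0, deg C=3: d=2.
A polynomial solution: f(k) = (k - 1)**2/3.
So s_k = (B(k−1)f/C)·t_k = ((k - 1)**2/(3*k**3 + 8*k**2 + 2*k - 1))·t_k = 3**k*(k - 1)**2*factorial(k + 2).
s_(k+1) − s_k = 3**k*(3*k**3 + 8*k**2 + 2*k - 1)*factorial(k + 2) = t_k.
Telescope: S(n) = s_(n+1) − s_(0) = 3**(n + 1)*n**2*factorial(n + 3) − (2) = 3*3**n*n**2*factorial(n + 3) - 2.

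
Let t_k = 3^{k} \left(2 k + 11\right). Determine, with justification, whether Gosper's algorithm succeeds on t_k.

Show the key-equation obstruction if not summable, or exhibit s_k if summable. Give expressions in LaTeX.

Yes. s_k = 3^{k} \left(k + 4\right).

t_(k+1)/t_k = 3*(2*k + 13)/(2*k + 11).
Factor: A=3; B=1; C=k + 11/2.
Need (3)·f(k+1) − (1)·f(k) = k + 11/2.
Bound: deg f ≤ 1.
Coefficient equations give f(k) = (k + 4)/2.
So s_k = (B(k−1)f/C)·t_k = ((k + 4)/(2*k + 11))·t_k = 3**k*(k + 4).
s_(k+1) − s_k = 3**k*(2*k + 11) = t_k.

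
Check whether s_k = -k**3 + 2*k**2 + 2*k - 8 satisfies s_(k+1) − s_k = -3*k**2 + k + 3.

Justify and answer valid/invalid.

Valid: the claim telescopes to t_k.

s_(k+1) = -k**3 - k**2 + 3*k - 5
s_(k+1) − s_k = -3*k**2 + k + 3
(s_(k+1) − s_k) − t_k = 0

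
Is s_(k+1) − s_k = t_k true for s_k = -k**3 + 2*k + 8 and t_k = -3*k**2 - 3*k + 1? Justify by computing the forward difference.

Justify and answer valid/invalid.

s_(k+1) = 2*k - (k + 1)**3 + 10
s_(k+1) − s_k = k**3 - (k + 1)**3 + 2
(s_(k+1) − s_k) − t_k = 0

valid (s_(k+1) − s_k reduces to t_k)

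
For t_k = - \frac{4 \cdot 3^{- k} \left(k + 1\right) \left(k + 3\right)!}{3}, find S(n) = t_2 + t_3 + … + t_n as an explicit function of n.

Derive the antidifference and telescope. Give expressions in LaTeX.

S(n) = \frac{160}{3} - \frac{4 \cdot 3^{- n} \left(n + 4\right)!}{3}

Ratio r(k) = (k + 2)*(k + 4)/(3*(k + 1)).
Take A(k)=k/3 + 4/3, B(k)=1, C(k)=k + 1.
Need (k/3 + 4/3)·f(k+1) − (1)·f(k) = k + 1.
Bound: deg f ≤ 0.
Coefficient equations give f(k) = 3.
Then R = B(k−1)f/C = 3/(k + 1), so s_k = R(k)·t_k = -4*factorial(k + 3)/3**k.
Check: Δs_k = -4*(k + 1)*factorial(k + 3)/(3*3**k). ✓
s_(n+1) = -4*3**(-n - 1)*factorial(n + 4) and s_(2) = -160/3, so S(n) = 160/3 - 4*factorial(n + 4)/(3*3**n).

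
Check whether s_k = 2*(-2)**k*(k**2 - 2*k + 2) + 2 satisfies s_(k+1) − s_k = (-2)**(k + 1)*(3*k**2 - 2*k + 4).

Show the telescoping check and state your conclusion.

Valid — Δs_k = t_k.

s_(k+1) = -2*(-2)**(k + 1)*(2*k - (k + 1)**2) + 2
s_(k+1) − s_k = (-2)**(k + 1)*(3*k**2 - 2*k + 4)
(s_(k+1) − s_k) − t_k = 0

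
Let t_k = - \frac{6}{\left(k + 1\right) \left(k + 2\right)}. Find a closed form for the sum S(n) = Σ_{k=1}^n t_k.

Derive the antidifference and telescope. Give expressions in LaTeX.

r(k) = (k + 1)/(k + 3) after simplifying.
Gosper form: A/B · C(k+1)/C(k) with A=k + 1, B=k + 3, C=1.
Need (k + 1)·f(k+1) − (k + 2)·f(k) = 1.
From deg A=1, deg B=1, deg C=0: d=1.
Solve for f: f(k) = k (degree 1 ≤ 1).
Then R = B(k−1)f/C = k*(k + 2), so s_k = R(k)·t_k = -6*k/(k + 1).
Verify: -6/(k**2 + 3*k + 2) matches t_k.
s_(n+1) = 6*(-n - 1)/(n + 2) and s_(1) = -3, so S(n) = -3*n/(n + 2).

S(n) = - \frac{3 n}{n + 2}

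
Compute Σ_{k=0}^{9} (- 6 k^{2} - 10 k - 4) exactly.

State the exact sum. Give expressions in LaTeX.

Σ = -2200

t_(k+1)/t_k = (3*k**2 + 11*k + 10)/(3*k**2 + 5*k + 2).
Factor: A=1; B=1; C=k**2 + 5*k/3 + 2/3.
Solve (1)·f(k+1) − (1)·f(k) = k**2 + 5*k/3 + 2/3.
Bound: deg f ≤ 3.
A polynomial solution: f(k) = k**2*(k + 1)/3.
R(k) = B(k−1)·f(k)/C(k) = k**2/(3*k + 2); s_k = R·t_k = 2*k**2*(-k - 1).
Verify: -6*k**2 - 10*k - 4 matches t_k.
Σ_(k=0)^(9) t_k = s_(10) − s_(0) = -2200 − (0) = -2200.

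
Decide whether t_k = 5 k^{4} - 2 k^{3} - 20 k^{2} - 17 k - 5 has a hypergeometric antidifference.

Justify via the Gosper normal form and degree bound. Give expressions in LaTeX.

The ratio is (5*k**4 + 18*k**3 + 4*k**2 - 43*k - 39)/(5*k**4 - 2*k**3 - 20*k**2 - 17*k - 5).
Take A(k)=1, B(k)=1, C(k)=k**4 - 2*k**3/5 - 4*k**2 - 17*k/5 - 1.
Need (1)·f(k+1) − (1)·f(k) = k**4 - 2*k**3/5 - 4*k**2 - 17*k/5 - 1.
Bound: deg f ≤ 5.
Coefficient equations give f(k) = k**2*(k**3 - 3*k**2 - 4*k + 1)/5.
R(k) = B(k−1)·f(k)/C(k) = k**2*(k**3 - 3*k**2 - 4*k + 1)/(5*k**4 - 2*k**3 - 20*k**2 - 17*k - 5); s_k = R·t_k = k**2*(k**3 - 3*k**2 - 4*k + 1).
Check: Δs_k = 5*k**4 - 2*k**3 - 20*k**2 - 17*k - 5. ✓

Yes. s_k = k^{2} \left(k^{3} - 3 k^{2} - 4 k + 1\right).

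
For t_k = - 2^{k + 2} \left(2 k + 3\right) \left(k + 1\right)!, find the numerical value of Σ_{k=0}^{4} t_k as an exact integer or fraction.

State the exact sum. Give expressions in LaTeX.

Ratio r(k) = 2*(k + 2)*(2*k + 5)/(2*k + 3).
Take A(k)=2*k + 4, B(k)=1, C(k)=k + 3/2.
Key eq: (2*k + 4)·f(k+1) = (1)·f(k) + (k + 3/2).
From deg A=1, deg B=0, deg C=1: d=0.
Solving with deg f ≤ 0: f(k) = 1/2.
R(k) = B(k−1)·f(k)/C(k) = 1/(2*k + 3); s_k = R·t_k = -2**(k + 2)*factorial(k + 1).
Verify: -2**(k + 2)*(2*k + 3)*factorial(k + 1) matches t_k.
Sum = s_(5) − s_(0); s_(5) = -92160, s_(0) = -4 ⇒ -92156.

Σ = -92156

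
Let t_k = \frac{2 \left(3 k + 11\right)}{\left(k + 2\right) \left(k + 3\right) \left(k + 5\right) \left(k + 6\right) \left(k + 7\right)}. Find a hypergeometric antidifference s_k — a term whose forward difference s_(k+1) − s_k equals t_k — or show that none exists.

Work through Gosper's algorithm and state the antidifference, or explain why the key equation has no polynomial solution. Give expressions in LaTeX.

s_k = \frac{k \left(k^{2} + 13 k + 52\right)}{30 \left(k^{3} + 13 k^{2} + 52 k + 60\right)}

Compute t_(k+1)/t_k: get (k + 2)*(k + 5)*(3*k + 14)/((k + 4)*(k + 8)*(3*k + 11)).
Factor: A=k + 2; B=k + 8; C=k**2 + 23*k/3 + 44/3.
Key eq: (k + 2)·f(k+1) = (k + 7)·f(k) + (k**2 + 23*k/3 + 44/3).
Degrees (1,1,2) ⇒ d ≤ 5.
A polynomial solution: f(k) = k*(k + 3)*(k + 4)*(k**2 + 13*k + 52)/180.
Then R = B(k−1)f/C = k*(k + 3)*(k + 7)*(k**2 + 13*k + 52)/(60*(3*k + 11)), so s_k = R(k)·t_k = k*(k**2 + 13*k + 52)/(30*(k**3 + 13*k**2 + 52*k + 60)).
Check: Δs_k = 2*(3*k + 11)/(k**5 + 23*k**4 + 203*k**3 + 853*k**2 + 1692*k + 1260). ✓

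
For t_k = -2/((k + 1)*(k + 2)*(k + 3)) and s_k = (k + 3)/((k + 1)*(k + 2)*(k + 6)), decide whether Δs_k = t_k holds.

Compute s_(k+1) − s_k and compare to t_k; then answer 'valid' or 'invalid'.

s_(k+1) = (k + 4)/((k + 2)*(k + 3)*(k + 7))
s_(k+1) − s_k = ((k + 1)*(k + 4)*(k + 6) - (k + 3)**2*(k + 7))/((k + 1)*(k + 2)*(k + 3)*(k + 6)*(k + 7))
(s_(k+1) − s_k) − t_k = 9*(k + 5)/(k**5 + 19*k**4 + 131*k**3 + 401*k**2 + 540*k + 252)

Invalid: residual 9*(k + 5)/(k**5 + 19*k**4 + 131*k**3 + 401*k**2 + 540*k + 252) ≠ 0.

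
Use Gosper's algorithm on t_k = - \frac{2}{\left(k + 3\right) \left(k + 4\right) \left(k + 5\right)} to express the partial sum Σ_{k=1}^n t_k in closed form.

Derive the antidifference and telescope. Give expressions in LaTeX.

S(n) = \frac{n \left(- n - 9\right)}{20 \left(n^{2} + 9 n + 20\right)}

Step 1: r(k) = (k + 3)/(k + 6).
So A=k + 3 and B=k + 6, with C=1.
Solve (k + 3)·f(k+1) − (k + 5)·f(k) = 1.
deg f ≤ 2 (via 1,1,0).
A polynomial solution: f(k) = k*(k + 7)/24.
R(k) = B(k−1)·f(k)/C(k) = k*(k + 5)*(k + 7)/24; s_k = R·t_k = k*(-k - 7)/(12*(k + 3)*(k + 4)).
Verify: -2/(k**3 + 12*k**2 + 47*k + 60) matches t_k.
s_(n+1) = (-n**2 - 9*n - 8)/(12*(n**2 + 9*n + 20)) and s_(1) = -1/30, so S(n) = n*(-n - 9)/(20*(n**2 + 9*n + 20)).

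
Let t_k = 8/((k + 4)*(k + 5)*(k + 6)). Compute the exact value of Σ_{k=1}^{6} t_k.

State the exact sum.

t_(k+1)/t_k = (k + 4)/(k + 7).
A = k + 4, B = k + 7, C = 1.
Key eq: (k + 4)·f(k+1) = (k + 6)·f(k) + (1).
Degrees (1,1,0) ⇒ d ≤ 2.
Solve for f: f(k) = k*(k + 9)/40 (degree 2 ≤ 2).
Certificate R = B(k−1)f/C = k*(k + 6)*(k + 9)/40 gives s_k = k*(k + 9)/(5*(k + 4)*(k + 5)).
Δs = 8/(k**3 + 15*k**2 + 74*k + 120), as required.
Evaluate s at k=7 and k=1: 28/165 and 1/15; difference 17/165.

Σ = 17/165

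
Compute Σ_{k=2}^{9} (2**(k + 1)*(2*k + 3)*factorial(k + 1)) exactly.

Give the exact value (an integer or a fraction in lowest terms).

Σ = 81749606352

Step 1: r(k) = 2*(k + 2)*(2*k + 5)/(2*k + 3).
Take A(k)=2*k + 4, B(k)=1, C(k)=k + 3/2.
Key eq: (2*k + 4)·f(k+1) = (1)·f(k) + (k + 3/2).
Bound: deg f ≤ 0.
Match coefficients ⇒ f(k) = 1/2.
R(k) = B(k−1)·f(k)/C(k) = 1/(2*k + 3); s_k = R·t_k = 2**(k + 1)*factorial(k + 1).
Check: Δs_k = 2**(k + 1)*(2*k + 3)*factorial(k + 1). ✓
Evaluate s at k=10 and k=2: 81749606400 and 48; difference 81749606352.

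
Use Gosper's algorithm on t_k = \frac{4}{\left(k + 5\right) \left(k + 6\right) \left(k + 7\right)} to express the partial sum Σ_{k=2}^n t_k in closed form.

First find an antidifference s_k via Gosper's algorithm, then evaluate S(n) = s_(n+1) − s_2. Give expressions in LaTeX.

S(n) = \frac{n^{2} + 13 n - 14}{28 \left(n^{2} + 13 n + 42\right)}

Step 1: r(k) = (k + 5)/(k + 8).
Normal form (A,B,C) = (k + 5, k + 8, 1).
Set up (k + 5)·f(k+1) − (k + 7)·f(k) − (1) = 0.
deg f ≤ 2 (via 1,1,0).
Match coefficients ⇒ f(k) = k*(k + 11)/60.
R(k) = B(k−1)·f(k)/C(k) = k*(k + 7)*(k + 11)/60; s_k = R·t_k = k*(k + 11)/(15*(k + 5)*(k + 6)).
Δs = 4/(k**3 + 18*k**2 + 107*k + 210), as required.
Evaluate: s_(n+1) = (n**2 + 13*n + 12)/(15*(n**2 + 13*n + 42)); subtract s_(2) = 13/420 ⇒ S(n) = (n**2 + 13*n - 14)/(28*(n**2 + 13*n + 42)).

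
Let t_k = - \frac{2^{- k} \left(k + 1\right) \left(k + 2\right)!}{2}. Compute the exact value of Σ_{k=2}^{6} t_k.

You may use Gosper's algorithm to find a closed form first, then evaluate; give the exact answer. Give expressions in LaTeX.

Σ = -2829

t_(k+1)/t_k = (k + 2)*(k + 3)/(2*(k + 1)).
Factor: A=k/2 + 3/2; B=1; C=k + 1.
Set up (k/2 + 3/2)·f(k+1) − (1)·f(k) − (k + 1) = 0.
d = 0 from the (1,0,1) case.
Coefficient equations give f(k) = 2.
R(k) = B(k−1)·f(k)/C(k) = 2/(k + 1); s_k = R·t_k = -factorial(k + 2)/2**k.
s_(k+1) − s_k = -(k + 1)*factorial(k + 2)/(2*2**k) = t_k.
Telescoping: Σ = s_(7) − s_(2) = -2835 − (-6) = -2829.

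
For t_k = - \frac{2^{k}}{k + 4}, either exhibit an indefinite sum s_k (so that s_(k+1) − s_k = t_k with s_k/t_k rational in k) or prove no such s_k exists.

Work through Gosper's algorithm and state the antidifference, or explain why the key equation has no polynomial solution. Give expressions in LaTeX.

The ratio is 2*(k + 4)/(k + 5).
Factor: A=2*k + 8; B=k + 5; C=1.
Set up (2*k + 8)·f(k+1) − (k + 4)·f(k) − (1) = 0.
Degrees (1,1,0) ⇒ d ≤ -1.
Negative degree bound (-1): no f exists, t_k not Gosper-summable.

none (Gosper's algorithm certifies no s_k)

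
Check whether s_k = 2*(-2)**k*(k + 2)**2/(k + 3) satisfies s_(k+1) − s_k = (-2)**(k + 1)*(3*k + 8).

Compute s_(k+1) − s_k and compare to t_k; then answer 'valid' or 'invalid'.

s_(k+1) = -(-2)**(k + 2)*(k + 3)**2/(k + 4)
s_(k+1) − s_k = (-2)**(k + 1)*(-(-k - 4)*(k + 2)**2 + 2*(k + 3)**3)/((k + 3)*(k + 4))
(s_(k+1) − s_k) − t_k = 2*(-2)**k*(3*k**2 + 18*k + 26)/(k**2 + 7*k + 12)

Invalid: residual 2*(-2)**k*(3*k**2 + 18*k + 26)/(k**2 + 7*k + 12) ≠ 0.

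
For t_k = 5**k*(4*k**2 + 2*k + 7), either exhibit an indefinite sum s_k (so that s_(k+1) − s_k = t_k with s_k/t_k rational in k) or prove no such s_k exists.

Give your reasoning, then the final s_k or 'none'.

Compute t_(k+1)/t_k: get 5*(4*k**2 + 10*k + 13)/(4*k**2 + 2*k + 7).
Gosper form: A/B · C(k+1)/C(k) with A=5, B=1, C=k**2 + k/2 + 7/4.
Solve (5)·f(k+1) − (1)·f(k) = k**2 + k/2 + 7/4.
deg f ≤ 2 (via 0,0,2).
A polynomial solution: f(k) = (k**2 - 2*k + 3)/4.
So s_k = (B(k−1)f/C)·t_k = ((k**2 - 2*k + 3)/(4*k**2 + 2*k + 7))·t_k = 5**k*(k**2 - 2*k + 3).
s_(k+1) − s_k = 5**k*(4*k**2 + 2*k + 7) = t_k.

s_k = 5**k*(k**2 - 2*k + 3)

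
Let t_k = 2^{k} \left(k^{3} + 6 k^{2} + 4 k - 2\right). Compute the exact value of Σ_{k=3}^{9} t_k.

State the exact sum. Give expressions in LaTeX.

Σ = 1003352

Ratio r(k) = 2*(k**3 + 9*k**2 + 19*k + 9)/(k**3 + 6*k**2 + 4*k - 2).
A = 2, B = 1, C = k**3 + 6*k**2 + 4*k - 2.
Key eq: (2)·f(k+1) = (1)·f(k) + (k**3 + 6*k**2 + 4*k - 2).
Bound: deg f ≤ 3.
Match coefficients ⇒ f(k) = k*(k**2 - 2).
Get s_k = R·t_k = 2**k*k*(k**2 - 2) with R(k) = B(k−1)f(k)/C(k) = k*(k**2 - 2)/(k**3 + 6*k**2 + 4*k - 2).
s_(k+1) − s_k = 2**k*(k**3 + 6*k**2 + 4*k - 2) = t_k.
Σ_(k=3)^(9) t_k = s_(10) − s_(3) = 1003520 − (168) = 1003352.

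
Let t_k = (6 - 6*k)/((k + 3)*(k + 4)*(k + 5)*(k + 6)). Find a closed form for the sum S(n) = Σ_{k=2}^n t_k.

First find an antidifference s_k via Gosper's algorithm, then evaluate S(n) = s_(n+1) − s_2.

S(n) = n*(-n**2 - 15*n + 16)/(30*(n**3 + 15*n**2 + 74*n + 120))

r(k) = k*(k + 3)/((k - 1)*(k + 7)) after simplifying.
Gosper form: A/B · C(k+1)/C(k) with A=k + 3, B=k + 7, C=k - 1.
Solve (k + 3)·f(k+1) − (k + 6)·f(k) = k - 1.
d = 3 from the (1,1,1) case.
Solve for f: f(k) = k*(k - 7)*(k + 19)/360 (degree 3 ≤ 3).
So s_k = (B(k−1)f/C)·t_k = (k*(k - 7)*(k + 6)*(k + 19)/(360*(k - 1)))·t_k = -k*(k**2 + 12*k - 133)/(60*(k + 3)*(k + 4)*(k + 5)).
Δs = 6*(1 - k)/(k**4 + 18*k**3 + 119*k**2 + 342*k + 360), as required.
Telescope: S(n) = s_(n+1) − s_(2) = (-n**3 - 15*n**2 + 106*n + 120)/(60*(n**3 + 15*n**2 + 74*n + 120)) − (1/60) = n*(-n**2 - 15*n + 16)/(30*(n**3 + 15*n**2 + 74*n + 120)).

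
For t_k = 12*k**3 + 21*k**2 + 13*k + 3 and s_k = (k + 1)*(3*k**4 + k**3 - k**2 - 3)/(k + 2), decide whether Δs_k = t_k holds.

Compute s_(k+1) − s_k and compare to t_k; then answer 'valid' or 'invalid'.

s_(k+1) = (k + 2)*(3*(k + 1)**4 + (k + 1)**3 - (k + 1)**2 - 3)/(k + 3)
s_(k+1) − s_k = (12*k**5 + 72*k**4 + 146*k**3 + 138*k**2 + 64*k + 9)/(k**2 + 5*k + 6)
(s_(k+1) − s_k) − t_k = (-9*k**4 - 44*k**3 - 56*k**2 - 29*k - 9)/(k**2 + 5*k + 6)

Invalid: residual (-9*k**4 - 44*k**3 - 56*k**2 - 29*k - 9)/(k**2 + 5*k + 6) ≠ 0.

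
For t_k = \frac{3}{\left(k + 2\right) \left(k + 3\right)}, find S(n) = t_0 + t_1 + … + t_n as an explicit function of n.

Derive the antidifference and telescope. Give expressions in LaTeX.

r(k) = (k + 2)/(k + 4) after simplifying.
A = k + 2, B = k + 4, C = 1.
Key eq: (k + 2)·f(k+1) = (k + 3)·f(k) + (1).
deg f ≤ 1 (via 1,1,0).
Coefficient equations give f(k) = k/2.
Then R = B(k−1)f/C = k*(k + 3)/2, so s_k = R(k)·t_k = 3*k/(2*(k + 2)).
s_(k+1) − s_k = 3/(k**2 + 5*k + 6) = t_k.
Σ_(k=0)^n t_k = s_(n+1) − s_(0) = (3*(n + 1)/(2*(n + 3))) − (0), i.e. 3*(n + 1)/(2*(n + 3)).

S(n) = \frac{3 \left(n + 1\right)}{2 \left(n + 3\right)}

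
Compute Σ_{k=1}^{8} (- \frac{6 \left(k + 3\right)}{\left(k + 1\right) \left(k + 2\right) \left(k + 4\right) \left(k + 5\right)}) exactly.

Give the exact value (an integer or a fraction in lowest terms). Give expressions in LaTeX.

Σ = -18/65

Compute t_(k+1)/t_k: get (k + 1)*(k + 4)**2/((k + 3)**2*(k + 6)).
So A=k + 1 and B=k + 6, with C=k**2 + 6*k + 9.
Solve (k + 1)·f(k+1) − (k + 5)·f(k) = k**2 + 6*k + 9.
Bound: deg f ≤ 4.
Solve for f: f(k) = k*(k + 2)*(k + 3)*(k + 5)/8 (degree 4 ≤ 4).
Then R = B(k−1)f/C = k*(k + 2)*(k + 5)**2/(8*(k + 3)), so s_k = R(k)·t_k = 3*k*(-k - 5)/(4*(k**2 + 5*k + 4)).
Check: Δs_k = 6*(-k - 3)/(k**4 + 12*k**3 + 49*k**2 + 78*k + 40). ✓
Evaluate s at k=9 and k=1: -189/260 and -9/20; difference -18/65.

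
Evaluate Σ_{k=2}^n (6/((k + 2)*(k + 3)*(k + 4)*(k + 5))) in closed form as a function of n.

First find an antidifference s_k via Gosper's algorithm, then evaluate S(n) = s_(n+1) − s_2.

Ratio r(k) = (k + 2)/(k + 6).
Normal form (A,B,C) = (k + 2, k + 6, 1).
Key eq: (k + 2)·f(k+1) = (k + 5)·f(k) + (1).
deg f ≤ 3 (via 1,1,0).
Solve for f: f(k) = k*(k**2 + 9*k + 26)/72 (degree 3 ≤ 3).
Certificate R = B(k−1)f/C = k*(k + 5)*(k**2 + 9*k + 26)/72 gives s_k = k*(k**2 + 9*k + 26)/(12*(k + 2)*(k + 3)*(k + 4)).
Verify: 6/(k**4 + 14*k**3 + 71*k**2 + 154*k + 120) matches t_k.
Σ_(k=2)^n t_k = s_(n+1) − s_(2) = ((n**3 + 12*n**2 + 47*n + 36)/(12*(n**3 + 12*n**2 + 47*n + 60))) − (1/15), i.e. (n**3 + 12*n**2 + 47*n - 60)/(60*(n**3 + 12*n**2 + 47*n + 60)).

S(n) = (n**3 + 12*n**2 + 47*n - 60)/(60*(n**3 + 12*n**2 + 47*n + 60))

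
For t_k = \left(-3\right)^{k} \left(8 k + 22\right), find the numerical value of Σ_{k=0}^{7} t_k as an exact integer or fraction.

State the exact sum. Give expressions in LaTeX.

Σ = -131216

Compute t_(k+1)/t_k: get 3*(-4*k - 15)/(4*k + 11).
Gosper form: A/B · C(k+1)/C(k) with A=-3, B=1, C=k + 11/4.
f must satisfy (-3)·f(k+1) − (1)·f(k) = k + 11/4.
Bound: deg f ≤ 1.
Solving with deg f ≤ 1: f(k) = -(k + 2)/4.
So s_k = (B(k−1)f/C)·t_k = (-(k + 2)/(4*k + 11))·t_k = -2*(-3)**k*(k + 2).
Check: Δs_k = (-3)**k*(8*k + 22). ✓
Sum = s_(8) − s_(0); s_(8) = -131220, s_(0) = -4 ⇒ -131216.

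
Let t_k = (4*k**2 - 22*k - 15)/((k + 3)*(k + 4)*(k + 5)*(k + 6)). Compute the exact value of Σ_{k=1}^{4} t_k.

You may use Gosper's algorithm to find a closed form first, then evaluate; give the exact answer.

Step 1: r(k) = (k + 3)*(22*k - 4*(k + 1)**2 + 37)/((k + 7)*(-4*k**2 + 22*k + 15)).
Gosper form: A/B · C(k+1)/C(k) with A=k + 3, B=k + 7, C=k**2 - 11*k/2 - 15/4.
Solve (k + 3)·f(k+1) − (k + 6)·f(k) = k**2 - 11*k/2 - 15/4.
Degrees (1,1,2) ⇒ d ≤ 3.
A polynomial solution: f(k) = k*(k**2 - 108*k - 43)/120.
Then R = B(k−1)f/C = k*(k + 6)*(k**2 - 108*k - 43)/(30*(4*k**2 - 22*k - 15)), so s_k = R(k)·t_k = k*(k**2 - 108*k - 43)/(30*(k + 3)*(k + 4)*(k + 5)).
Δs = (4*k**2 - 22*k - 15)/(k**4 + 18*k**3 + 119*k**2 + 342*k + 360), as required.
Evaluate s at k=5 and k=1: -31/240 and -1/24; difference -7/80.

Σ = -7/80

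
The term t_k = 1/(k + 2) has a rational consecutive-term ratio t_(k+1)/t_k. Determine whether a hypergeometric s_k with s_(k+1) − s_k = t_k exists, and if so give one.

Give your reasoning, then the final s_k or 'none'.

not Gosper-summable; s_k does not exist

Ratio r(k) = (k + 2)/(k + 3).
Factor: A=k + 2; B=k + 3; C=1.
Solve (k + 2)·f(k+1) − (k + 2)·f(k) = 1.
Degrees (1,1,0) ⇒ d ≤ 0.
Put f(k) = c0: A·f(k+1) − B(k−1)·f(k) − C = -1; need -1 = 0 — inconsistent ⇒ no f, not summable.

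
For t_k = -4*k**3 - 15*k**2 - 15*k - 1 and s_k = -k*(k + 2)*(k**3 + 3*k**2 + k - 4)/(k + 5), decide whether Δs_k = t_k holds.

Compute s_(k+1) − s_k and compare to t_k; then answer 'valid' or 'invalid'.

s_(k+1) = -(k + 1)*(k + 3)*(k + (k + 1)**3 + 3*(k + 1)**2 - 3)/(k + 6)
s_(k+1) − s_k = (-4*k**5 - 50*k**4 - 204*k**3 - 349*k**2 - 221*k - 15)/(k**2 + 11*k + 30)
(s_(k+1) − s_k) − t_k = 3*(3*k**4 + 32*k**3 + 89*k**2 + 80*k + 5)/(k**2 + 11*k + 30)

Invalid: residual 3*(3*k**4 + 32*k**3 + 89*k**2 + 80*k + 5)/(k**2 + 11*k + 30) ≠ 0.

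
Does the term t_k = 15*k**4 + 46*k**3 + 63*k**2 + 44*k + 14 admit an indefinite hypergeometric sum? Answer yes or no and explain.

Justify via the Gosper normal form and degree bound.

Yes. s_k = k*(3*k**4 + 4*k**3 + 3*k**2 + 2*k + 2).

Ratio r(k) = (15*k**4 + 106*k**3 + 291*k**2 + 368*k + 182)/(15*k**4 + 46*k**3 + 63*k**2 + 44*k + 14).
So A=1 and B=1, with C=k**4 + 46*k**3/15 + 21*k**2/5 + 44*k/15 + 14/15.
Set up (1)·f(k+1) − (1)·f(k) − (k**4 + 46*k**3/15 + 21*k**2/5 + 44*k/15 + 14/15) = 0.
From deg A=0, deg B=0, deg C=4: d=5.
Solving with deg f ≤ 5: f(k) = k*(3*k**4 + 4*k**3 + 3*k**2 + 2*k + 2)/15.
R(k) = B(k−1)·f(k)/C(k) = k*(3*k**4 + 4*k**3 + 3*k**2 + 2*k + 2)/(15*k**4 + 46*k**3 + 63*k**2 + 44*k + 14); s_k = R·t_k = k*(3*k**4 + 4*k**3 + 3*k**2 + 2*k + 2).
Check: Δs_k = 15*k**4 + 46*k**3 + 63*k**2 + 44*k + 14. ✓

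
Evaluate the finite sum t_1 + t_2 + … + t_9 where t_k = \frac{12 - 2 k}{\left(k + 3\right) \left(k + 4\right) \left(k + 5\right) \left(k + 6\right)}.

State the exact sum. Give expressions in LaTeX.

Step 1: r(k) = (k - 5)*(k + 3)/((k - 6)*(k + 7)).
Factor: A=k + 3; B=k + 7; C=k - 6.
f must satisfy (k + 3)·f(k+1) − (k + 6)·f(k) = k - 6.
d = 3 from the (1,1,1) case.
Match coefficients ⇒ f(k) = -k*(k**2 + 12*k + 67)/40.
Get s_k = R·t_k = k*(k**2 + 12*k + 67)/(20*(k + 3)*(k + 4)*(k + 5)) with R(k) = B(k−1)f(k)/C(k) = -k*(k + 6)*(k**2 + 12*k + 67)/(40*(k - 6)).
Δs = 2*(6 - k)/(k**4 + 18*k**3 + 119*k**2 + 342*k + 360), as required.
Evaluate s at k=10 and k=1: 41/780 and 1/30; difference 1/52.

Σ = 1/52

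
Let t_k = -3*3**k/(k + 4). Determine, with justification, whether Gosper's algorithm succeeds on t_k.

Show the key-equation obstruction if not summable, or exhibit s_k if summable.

No — negative degree bound, so no certificate f.

Ratio r(k) = 3*(k + 4)/(k + 5).
So A=3*k + 12 and B=k + 5, with C=1.
f must satisfy (3*k + 12)·f(k+1) − (k + 4)·f(k) = 1.
d = -1 from the (1,1,0) case.
d = -1 < 0 ⇒ no nonzero polynomial f; not summable.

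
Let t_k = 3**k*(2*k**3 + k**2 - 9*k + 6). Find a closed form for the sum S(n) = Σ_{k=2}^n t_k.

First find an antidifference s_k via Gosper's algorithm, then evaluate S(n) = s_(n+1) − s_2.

S(n) = 3*3**n*n**3 - 3*3**n*n**2 - 6*3**n*n + 9*3**n - 9

The ratio is 3*k*(2*k**2 + 7*k - 1)/(2*k**3 + k**2 - 9*k + 6).
Gosper form: A/B · C(k+1)/C(k) with A=3, B=1, C=k**3 + k**2/2 - 9*k/2 + 3.
Key eq: (3)·f(k+1) = (1)·f(k) + (k**3 + k**2/2 - 9*k/2 + 3).
Bound: deg f ≤ 3.
Match coefficients ⇒ f(k) = (k**3 - 4*k**2 + 3*k + 3)/2.
So s_k = (B(k−1)f/C)·t_k = ((k**3 - 4*k**2 + 3*k + 3)/((k - 1)*(2*k**2 + 3*k - 6)))·t_k = 3**k*(k**3 - 4*k**2 + 3*k + 3).
s_(k+1) − s_k = 3**k*(2*k**3 + k**2 - 9*k + 6) = t_k.
Telescope: S(n) = s_(n+1) − s_(2) = 3**(n + 1)*(n**3 - n**2 - 2*n + 3) − (9) = 3*3**n*n**3 - 3*3**n*n**2 - 6*3**n*n + 9*3**n - 9.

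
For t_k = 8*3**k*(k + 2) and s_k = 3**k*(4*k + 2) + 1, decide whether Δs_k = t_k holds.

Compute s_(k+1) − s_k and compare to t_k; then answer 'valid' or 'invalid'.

s_(k+1) = 3**(k + 1)*(4*k + 6) + 1
s_(k+1) − s_k = 8*3**k*(k + 2)
(s_(k+1) − s_k) − t_k = 0

Valid — Δs_k = t_k.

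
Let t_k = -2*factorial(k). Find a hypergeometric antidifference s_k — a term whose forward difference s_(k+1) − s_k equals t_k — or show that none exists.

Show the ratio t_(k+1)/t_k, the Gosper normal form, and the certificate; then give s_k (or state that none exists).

no hypergeometric antidifference exists

The ratio is k + 1.
A = k + 1, B = 1, C = 1.
Need (k + 1)·f(k+1) − (1)·f(k) = 1.
d = -1 from the (1,0,0) case.
Negative degree bound (-1): no f exists, t_k not Gosper-summable.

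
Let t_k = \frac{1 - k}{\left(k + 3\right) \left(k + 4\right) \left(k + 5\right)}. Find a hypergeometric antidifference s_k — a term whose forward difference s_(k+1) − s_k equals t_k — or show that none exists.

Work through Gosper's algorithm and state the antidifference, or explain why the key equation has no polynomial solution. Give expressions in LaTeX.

s_k = \frac{k \left(5 - k\right)}{12 \left(k + 3\right) \left(k + 4\right)}

Step 1: r(k) = k*(k + 3)/((k - 1)*(k + 6)).
Factor: A=k + 3; B=k + 6; C=k - 1.
f must satisfy (k + 3)·f(k+1) − (k + 5)·f(k) = k - 1.
From deg A=1, deg B=1, deg C=1: d=2.
Match coefficients ⇒ f(k) = k*(k - 5)/12.
So s_k = (B(k−1)f/C)·t_k = (k*(k - 5)*(k + 5)/(12*(k - 1)))·t_k = k*(5 - k)/(12*(k + 3)*(k + 4)).
Check: Δs_k = (1 - k)/(k**3 + 12*k**2 + 47*k + 60). ✓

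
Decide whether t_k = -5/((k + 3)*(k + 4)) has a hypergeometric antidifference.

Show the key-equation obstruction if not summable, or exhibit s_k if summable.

Yes. s_k = -5*k/(3*k + 9).

t_(k+1)/t_k = (k + 3)/(k + 5).
Take A(k)=k + 3, B(k)=k + 5, C(k)=1.
Solve (k + 3)·f(k+1) − (k + 4)·f(k) = 1.
deg f ≤ 1 (via 1,1,0).
Match coefficients ⇒ f(k) = k/3.
R(k) = B(k−1)·f(k)/C(k) = k*(k + 4)/3; s_k = R·t_k = -5*k/(3*k + 9).
s_(k+1) − s_k = -5/(k**2 + 7*k + 12) = t_k.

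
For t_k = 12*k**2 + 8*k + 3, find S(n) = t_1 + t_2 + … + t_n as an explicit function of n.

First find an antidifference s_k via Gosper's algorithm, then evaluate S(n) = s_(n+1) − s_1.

S(n) = n*(4*n**2 + 10*n + 9)

t_(k+1)/t_k = (12*k**2 + 32*k + 23)/(12*k**2 + 8*k + 3).
Normal form (A,B,C) = (1, 1, k**2 + 2*k/3 + 1/4).
Key eq: (1)·f(k+1) = (1)·f(k) + (k**2 + 2*k/3 + 1/4).
d = 3 from the (0,0,2) case.
A polynomial solution: f(k) = k*(4*k**2 - 2*k + 1)/12.
Get s_k = R·t_k = k*(4*k**2 - 2*k + 1) with R(k) = B(k−1)f(k)/C(k) = k*(4*k**2 - 2*k + 1)/(12*k**2 + 8*k + 3).
s_(k+1) − s_k = 12*k**2 + 8*k + 3 = t_k.
Σ_(k=1)^n t_k = s_(n+1) − s_(1) = (4*n**3 + 10*n**2 + 9*n + 3) − (3), i.e. n*(4*n**2 + 10*n + 9).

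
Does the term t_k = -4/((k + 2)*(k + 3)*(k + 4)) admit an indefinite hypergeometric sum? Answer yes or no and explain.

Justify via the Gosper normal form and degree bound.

r(k) = (k + 2)/(k + 5) after simplifying.
Normal form (A,B,C) = (k + 2, k + 5, 1).
f must satisfy (k + 2)·f(k+1) − (k + 4)·f(k) = 1.
Bound: deg f ≤ 2.
Match coefficients ⇒ f(k) = k*(k + 5)/12.
Certificate R = B(k−1)f/C = k*(k + 4)*(k + 5)/12 gives s_k = k*(-k - 5)/(3*(k + 2)*(k + 3)).
s_(k+1) − s_k = -4/(k**3 + 9*k**2 + 26*k + 24) = t_k.

Yes. s_k = k*(-k - 5)/(3*(k + 2)*(k + 3)).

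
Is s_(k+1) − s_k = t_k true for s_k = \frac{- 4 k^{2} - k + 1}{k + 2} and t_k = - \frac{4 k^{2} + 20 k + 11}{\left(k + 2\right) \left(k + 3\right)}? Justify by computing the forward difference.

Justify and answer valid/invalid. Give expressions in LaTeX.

valid; difference matches t_k

s_(k+1) = (-k - 4*(k + 1)**2)/(k + 3)
s_(k+1) − s_k = (-4*k**2 - 20*k - 11)/(k**2 + 5*k + 6)
(s_(k+1) − s_k) − t_k = 0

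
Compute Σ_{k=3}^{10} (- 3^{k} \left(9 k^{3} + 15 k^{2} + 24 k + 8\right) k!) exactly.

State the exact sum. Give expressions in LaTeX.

Σ = -2361761217442836

r(k) = 3*(9*k**4 + 51*k**3 + 123*k**2 + 137*k + 56)/(9*k**3 + 15*k**2 + 24*k + 8) after simplifying.
Gosper form: A/B · C(k+1)/C(k) with A=3*k + 3, B=1, C=k**3 + 5*k**2/3 + 8*k/3 + 8/9.
Key eq: (3*k + 3)·f(k+1) = (1)·f(k) + (k**3 + 5*k**2/3 + 8*k/3 + 8/9).
d = 2 from the (1,0,3) case.
Solving with deg f ≤ 2: f(k) = (3*k**2 - 3*k + 4)/9.
Then R = B(k−1)f/C = (3*k**2 - 3*k + 4)/(9*k**3 + 15*k**2 + 24*k + 8), so s_k = R(k)·t_k = -3**k*(3*k**2 - 3*k + 4)*factorial(k).
Check: Δs_k = -3**k*(9*k**3 + 15*k**2 + 24*k + 8)*factorial(k). ✓
Σ_(k=3)^(10) t_k = s_(11) − s_(3) = -2361761217446400 − (-3564) = -2361761217442836.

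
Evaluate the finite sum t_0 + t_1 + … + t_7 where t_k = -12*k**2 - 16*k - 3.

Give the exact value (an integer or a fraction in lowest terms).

Step 1: r(k) = (12*k**2 + 40*k + 31)/(12*k**2 + 16*k + 3).
Gosper form: A/B · C(k+1)/C(k) with A=1, B=1, C=k**2 + 4*k/3 + 1/4.
Set up (1)·f(k+1) − (1)·f(k) − (k**2 + 4*k/3 + 1/4) = 0.
Degrees (0,0,2) ⇒ d ≤ 3.
Solve for f: f(k) = k*(4*k**2 + 2*k - 3)/12 (degree 3 ≤ 3).
Get s_k = R·t_k = k*(-4*k**2 - 2*k + 3) with R(k) = B(k−1)f(k)/C(k) = k*(4*k**2 + 2*k - 3)/(12*k**2 + 16*k + 3).
Verify: -12*k**2 - 16*k - 3 matches t_k.
Evaluate s at k=8 and k=0: -2152 and 0; difference -2152.

Σ = -2152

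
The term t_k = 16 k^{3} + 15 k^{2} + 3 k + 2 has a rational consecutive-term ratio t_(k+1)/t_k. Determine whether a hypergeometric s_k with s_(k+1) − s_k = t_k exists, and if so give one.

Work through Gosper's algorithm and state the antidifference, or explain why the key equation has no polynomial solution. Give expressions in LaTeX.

Compute t_(k+1)/t_k: get (16*k**3 + 63*k**2 + 81*k + 36)/(16*k**3 + 15*k**2 + 3*k + 2).
So A=1 and B=1, with C=k**3 + 15*k**2/16 + 3*k/16 + 1/8.
f must satisfy (1)·f(k+1) − (1)·f(k) = k**3 + 15*k**2/16 + 3*k/16 + 1/8.
Bound: deg f ≤ 4.
A polynomial solution: f(k) = k*(4*k**3 - 3*k**2 - 2*k + 3)/16.
Certificate R = B(k−1)f/C = k*(4*k**3 - 3*k**2 - 2*k + 3)/(16*k**3 + 15*k**2 + 3*k + 2) gives s_k = k*(4*k**3 - 3*k**2 - 2*k + 3).
Δs = 16*k**3 + 15*k**2 + 3*k + 2, as required.

s_k = k \left(4 k^{3} - 3 k^{2} - 2 k + 3\right)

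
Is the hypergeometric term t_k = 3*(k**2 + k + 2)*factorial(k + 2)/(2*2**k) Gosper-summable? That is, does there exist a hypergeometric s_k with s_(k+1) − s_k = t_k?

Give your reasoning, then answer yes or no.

Step 1: r(k) = (k + 3)*(k + (k + 1)**2 + 3)/(2*(k**2 + k + 2)).
A = k/2 + 3/2, B = 1, C = k**2 + k + 2.
Solve (k/2 + 3/2)·f(k+1) − (1)·f(k) = k**2 + k + 2.
d = 1 from the (1,0,2) case.
A polynomial solution: f(k) = 2*(k - 1).
So s_k = (B(k−1)f/C)·t_k = (2*(k - 1)/(k**2 + k + 2))·t_k = 3*(k - 1)*factorial(k + 2)/2**k.
s_(k+1) − s_k = 3*(k**2 + k + 2)*factorial(k + 2)/(2*2**k) = t_k.

Yes. s_k = 3*(k - 1)*factorial(k + 2)/2**k.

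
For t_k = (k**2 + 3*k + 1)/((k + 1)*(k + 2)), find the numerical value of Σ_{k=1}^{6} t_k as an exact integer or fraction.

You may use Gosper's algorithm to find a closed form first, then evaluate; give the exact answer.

Σ = 45/8

Compute t_(k+1)/t_k: get (k + 1)*(3*k + (k + 1)**2 + 4)/((k + 3)*(k**2 + 3*k + 1)).
Take A(k)=k + 1, B(k)=k + 3, C(k)=k**2 + 3*k + 1.
Need (k + 1)·f(k+1) − (k + 2)·f(k) = k**2 + 3*k + 1.
Degrees (1,1,2) ⇒ d ≤ 2.
A polynomial solution: f(k) = k**2.
Then R = B(k−1)f/C = k**2*(k + 2)/(k**2 + 3*k + 1), so s_k = R(k)·t_k = k**2/(k + 1).
Check: Δs_k = (k**2 + 3*k + 1)/(k**2 + 3*k + 2). ✓
Σ_(k=1)^(6) t_k = s_(7) − s_(1) = 49/8 − (1/2) = 45/8.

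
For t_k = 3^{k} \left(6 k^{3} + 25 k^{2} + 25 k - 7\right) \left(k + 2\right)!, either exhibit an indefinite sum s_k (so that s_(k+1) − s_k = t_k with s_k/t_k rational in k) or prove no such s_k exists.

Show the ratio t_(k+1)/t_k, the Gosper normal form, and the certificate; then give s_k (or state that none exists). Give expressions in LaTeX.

Ratio r(k) = 3*(6*k**4 + 61*k**3 + 222*k**2 + 328*k + 147)/(6*k**3 + 25*k**2 + 25*k - 7).
Take A(k)=3*k + 9, B(k)=1, C(k)=k**3 + 25*k**2/6 + 25*k/6 - 7/6.
f must satisfy (3*k + 9)·f(k+1) − (1)·f(k) = k**3 + 25*k**2/6 + 25*k/6 - 7/6.
Bound: deg f ≤ 2.
Solving with deg f ≤ 2: f(k) = (2*k**2 - k - 2)/6.
So s_k = (B(k−1)f/C)·t_k = ((2*k**2 - k - 2)/(6*k**3 + 25*k**2 + 25*k - 7))·t_k = 3**k*(2*k**2 - k - 2)*factorial(k + 2).
Verify: 3**k*(6*k**3 + 25*k**2 + 25*k - 7)*factorial(k + 2) matches t_k.

s_k = 3^{k} \left(2 k^{2} - k - 2\right) \left(k + 2\right)!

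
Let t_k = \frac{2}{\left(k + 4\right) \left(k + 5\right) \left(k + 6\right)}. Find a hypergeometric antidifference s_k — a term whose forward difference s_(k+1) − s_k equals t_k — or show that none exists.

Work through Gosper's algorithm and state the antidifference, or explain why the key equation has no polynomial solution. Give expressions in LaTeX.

Step 1: r(k) = (k + 4)/(k + 7).
Factor: A=k + 4; B=k + 7; C=1.
f must satisfy (k + 4)·f(k+1) − (k + 6)·f(k) = 1.
Degrees (1,1,0) ⇒ d ≤ 2.
Solving with deg f ≤ 2: f(k) = k*(k + 9)/40.
Get s_k = R·t_k = k*(k + 9)/(20*(k + 4)*(k + 5)) with R(k) = B(k−1)f(k)/C(k) = k*(k + 6)*(k + 9)/40.
Check: Δs_k = 2/(k**3 + 15*k**2 + 74*k + 120). ✓

s_k = \frac{k \left(k + 9\right)}{20 \left(k + 4\right) \left(k + 5\right)}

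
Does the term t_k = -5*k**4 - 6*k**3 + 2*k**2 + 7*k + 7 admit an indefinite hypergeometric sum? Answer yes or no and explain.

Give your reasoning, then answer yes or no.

Yes. s_k = k*(-k**4 + k**3 + 2*k**2 + k + 4).

Ratio r(k) = (5*k**4 + 26*k**3 + 46*k**2 + 27*k - 5)/(5*k**4 + 6*k**3 - 2*k**2 - 7*k - 7).
Normal form (A,B,C) = (1, 1, k**4 + 6*k**3/5 - 2*k**2/5 - 7*k/5 - 7/5).
Need (1)·f(k+1) − (1)·f(k) = k**4 + 6*k**3/5 - 2*k**2/5 - 7*k/5 - 7/5.
Bound: deg f ≤ 5.
Coefficient equations give f(k) = k*(k**4 - k**3 - 2*k**2 - k - 4)/5.
Get s_k = R·t_k = k*(-k**4 + k**3 + 2*k**2 + k + 4) with R(k) = B(k−1)f(k)/C(k) = k*(k**4 - k**3 - 2*k**2 - k - 4)/(5*k**4 + 6*k**3 - 2*k**2 - 7*k - 7).
Check: Δs_k = -5*k**4 - 6*k**3 + 2*k**2 + 7*k + 7. ✓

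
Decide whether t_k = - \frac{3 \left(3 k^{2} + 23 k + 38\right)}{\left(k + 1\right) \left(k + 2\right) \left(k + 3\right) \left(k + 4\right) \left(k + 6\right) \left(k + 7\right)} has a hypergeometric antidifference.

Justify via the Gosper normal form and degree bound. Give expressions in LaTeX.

Step 1: r(k) = (k + 1)*(k + 6)*(23*k + 3*(k + 1)**2 + 61)/((k + 5)*(k + 8)*(3*k**2 + 23*k + 38)).
Gosper form: A/B · C(k+1)/C(k) with A=k + 1, B=k + 8, C=k**3 + 38*k**2/3 + 51*k + 190/3.
Solve (k + 1)·f(k+1) − (k + 7)·f(k) = k**3 + 38*k**2/3 + 51*k + 190/3.
Bound: deg f ≤ 6.
Match coefficients ⇒ f(k) = k*(k + 2)*(k + 4)*(k + 5)*(k**2 + 10*k + 27)/54.
Then R = B(k−1)f/C = k*(k + 2)*(k + 4)*(k + 7)*(k**2 + 10*k + 27)/(18*(3*k**2 + 23*k + 38)), so s_k = R(k)·t_k = k*(-k**2 - 10*k - 27)/(6*(k**3 + 10*k**2 + 27*k + 18)).
s_(k+1) − s_k = 3*(-3*k**2 - 23*k - 38)/(k**6 + 23*k**5 + 207*k**4 + 925*k**3 + 2144*k**2 + 2412*k + 1008) = t_k.

Yes. s_k = \frac{k \left(- k^{2} - 10 k - 27\right)}{6 \left(k^{3} + 10 k^{2} + 27 k + 18\right)}.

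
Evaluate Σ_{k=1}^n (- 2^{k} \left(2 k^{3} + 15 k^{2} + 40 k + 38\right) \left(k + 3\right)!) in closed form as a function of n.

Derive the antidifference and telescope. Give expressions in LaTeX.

S(n) = - 2 \cdot 2^{n} n^{2} \left(n + 4\right)! - 8 \cdot 2^{n} n \left(n + 4\right)! - 10 \cdot 2^{n} \left(n + 4\right)! + 240

Compute t_(k+1)/t_k: get 2*(2*k**4 + 29*k**3 + 160*k**2 + 399*k + 380)/(2*k**3 + 15*k**2 + 40*k + 38).
A = 2*k + 8, B = 1, C = k**3 + 15*k**2/2 + 20*k + 19.
Solve (2*k + 8)·f(k+1) − (1)·f(k) = k**3 + 15*k**2/2 + 20*k + 19.
deg f ≤ 2 (via 1,0,3).
Solving with deg f ≤ 2: f(k) = (k**2 + 2*k + 2)/2.
Then R = B(k−1)f/C = (k**2 + 2*k + 2)/(2*k**3 + 15*k**2 + 40*k + 38), so s_k = R(k)·t_k = -2**k*(k**2 + 2*k + 2)*factorial(k + 3).
Δs = -2**k*(2*k**3 + 15*k**2 + 40*k + 38)*factorial(k + 3), as required.
Telescope: S(n) = s_(n+1) − s_(1) = -2**(n + 1)*(n**2 + 4*n + 5)*factorial(n + 4) − (-240) = -2*2**n*n**2*factorial(n + 4) - 8*2**n*n*factorial(n + 4) - 10*2**n*factorial(n + 4) + 240.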